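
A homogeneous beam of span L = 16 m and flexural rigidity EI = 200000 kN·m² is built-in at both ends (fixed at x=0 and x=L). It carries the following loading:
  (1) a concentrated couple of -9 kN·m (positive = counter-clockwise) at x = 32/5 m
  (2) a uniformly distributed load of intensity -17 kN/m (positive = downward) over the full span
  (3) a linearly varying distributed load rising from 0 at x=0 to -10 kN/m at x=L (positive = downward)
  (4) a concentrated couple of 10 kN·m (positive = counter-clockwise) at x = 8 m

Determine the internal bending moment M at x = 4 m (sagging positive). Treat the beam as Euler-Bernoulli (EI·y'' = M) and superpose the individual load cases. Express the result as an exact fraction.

M(4) = -15073/300 kN·m

Load 1 — applied couple M₀=-9 kN·m at a=32/5 m (b=L-a=48/5):
  M_1 = R_Ax - M_A  [x≤a] with R_A=-81/100, M_A=-27/25 = (-81/100)·4 - (-27/25) = -54/25 kN·m
Load 2 — uniform load w=-17 kN/m over full span:
  M_2 = wLx/2 - wL²/12 - wx²/2 = (-17)·16·4/2 - (-17)·16²/12 - (-17)·4²/2 = -136/3 kN·m
Load 3 — triangular load w₀=-10 kN/m (0→w₀ over full span):
  M_3 = 3w₀Lx/20 - w₀L²/30 - w₀x³/(6L) = 3·(-10)·16·4/20 - (-10)·16²/30 - (-10)·4³/(6·16) = -4 kN·m
Load 4 — applied couple M₀=10 kN·m at a=8 m (b=L-a=8):
  M_4 = R_Ax - M_A  [x≤a] with R_A=15/16, M_A=5/2 = (15/16)·4 - (5/2) = 5/4 kN·m
Superposition: M = Σ M_i = -15073/300 kN·m ≈ -50.243333 kN·m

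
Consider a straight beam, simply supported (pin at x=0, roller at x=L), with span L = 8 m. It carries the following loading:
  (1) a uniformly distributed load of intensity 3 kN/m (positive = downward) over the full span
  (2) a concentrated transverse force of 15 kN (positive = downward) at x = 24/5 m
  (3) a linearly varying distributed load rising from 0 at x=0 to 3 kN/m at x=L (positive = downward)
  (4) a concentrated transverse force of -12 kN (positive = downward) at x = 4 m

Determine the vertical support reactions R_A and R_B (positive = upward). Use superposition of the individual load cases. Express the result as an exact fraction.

Load 1 — uniform load w=3 kN/m over full span:
  R_A = wL/2 = 3·8/2 = 12 kN
  R_B = wL/2 = 3·8/2 = 12 kN
Load 2 — point force P=15 kN at a=24/5 m (b=L-a=16/5):
  R_A = Pb/L = 15·(16/5)/8 = 6 kN
  R_B = Pa/L = 15·(24/5)/8 = 9 kN
Load 3 — triangular load w₀=3 kN/m (0→w₀ over full span):
  R_A = w₀L/6 = 3·8/6 = 4 kN
  R_B = w₀L/3 = 3·8/3 = 8 kN
Load 4 — point force P=-12 kN at a=4 m (b=L-a=4):
  R_A = Pb/L = (-12)·4/8 = -6 kN
  R_B = Pa/L = (-12)·4/8 = -6 kN
Superposition: R_A = 16 kN, R_B = 23 kN

R_A = 16 kN, R_B = 23 kN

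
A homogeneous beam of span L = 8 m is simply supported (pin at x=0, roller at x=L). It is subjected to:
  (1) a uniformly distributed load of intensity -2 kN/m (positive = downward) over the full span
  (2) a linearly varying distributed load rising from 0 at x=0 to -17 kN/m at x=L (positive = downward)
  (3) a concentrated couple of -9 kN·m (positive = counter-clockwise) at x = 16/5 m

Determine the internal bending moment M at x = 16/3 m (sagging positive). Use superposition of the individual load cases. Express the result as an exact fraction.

Load 1 — uniform load w=-2 kN/m over full span:
  M_1 = wx(L-x)/2 = (-2)·(16/3)·(8-(16/3))/2 = -128/9 kN·m
Load 2 — triangular load w₀=-17 kN/m (0→w₀ over full span):
  M_2 = w₀Lx/6 - w₀x³/(6L) = (-17)·8·(16/3)/6 - (-17)·(16/3)³/(6·8) = -5440/81 kN·m
Load 3 — applied couple M₀=-9 kN·m at a=16/5 m (b=L-a=24/5):
  M_3 = M₀x/L - M₀  [x>a] = (-9)·(16/3)/8 - (-9) = 3 kN·m
Superposition: M = Σ M_i = -6349/81 kN·m ≈ -78.382716 kN·m

M(16/3) = -6349/81 kN·m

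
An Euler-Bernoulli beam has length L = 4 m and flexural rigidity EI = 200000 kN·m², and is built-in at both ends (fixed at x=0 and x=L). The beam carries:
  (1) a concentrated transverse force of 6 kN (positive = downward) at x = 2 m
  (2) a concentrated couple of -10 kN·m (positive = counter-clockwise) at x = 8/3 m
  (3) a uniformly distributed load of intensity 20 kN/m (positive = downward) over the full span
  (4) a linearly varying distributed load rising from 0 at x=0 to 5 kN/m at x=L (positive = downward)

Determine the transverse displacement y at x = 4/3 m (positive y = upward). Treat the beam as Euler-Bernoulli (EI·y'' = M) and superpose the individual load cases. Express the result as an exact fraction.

y(4/3) = -1057/18225000 m

Load 1 — point force P=6 kN at a=2 m (b=L-a=2):
  y_1 = -Pb²x²(3aL-(3a+b)x)/(6L³EI)  [x≤a] = -6·2²·(4/3)²·(3·2·4-(3·2+2)·(4/3))/(6·4³·200000) = -1/135000 m
Load 2 — applied couple M₀=-10 kN·m at a=8/3 m (b=L-a=4/3):
  y_2 = (R_Ax³/6 - M_Ax²/2)/EI  [x≤a] with R_A=-10/3, M_A=-10/3 = ((-10/3)·(4/3)³/6 - (-10/3)·(4/3)²/2)/200000 = 1/121500 m
Load 3 — uniform load w=20 kN/m over full span:
  y_3 = -wx²(L-x)²/(24EI) = -20·(4/3)²·(4-(4/3))²/(24·200000) = -8/151875 m
Load 4 — triangular load w₀=5 kN/m (0→w₀ over full span):
  y_4 = -w₀x²(L-x)²(x+2L)/(120LEI) = -5·(4/3)²·(4-(4/3))²·((4/3)+2·4)/(120·4·200000) = -14/2278125 m
Superposition: y = Σ y_i = -1057/18225000 m ≈ -0.000058 m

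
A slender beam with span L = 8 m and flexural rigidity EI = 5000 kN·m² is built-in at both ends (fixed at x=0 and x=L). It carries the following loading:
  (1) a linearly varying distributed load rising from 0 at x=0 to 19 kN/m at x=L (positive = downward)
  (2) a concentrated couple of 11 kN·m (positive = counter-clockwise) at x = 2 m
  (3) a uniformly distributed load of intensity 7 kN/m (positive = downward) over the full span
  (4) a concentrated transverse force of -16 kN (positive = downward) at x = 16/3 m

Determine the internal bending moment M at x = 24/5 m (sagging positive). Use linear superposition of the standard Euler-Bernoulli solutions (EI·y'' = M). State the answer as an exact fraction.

M(24/5) = 1599221/54000 kN·m

Load 1 — triangular load w₀=19 kN/m (0→w₀ over full span):
  M_1 = 3w₀Lx/20 - w₀L²/30 - w₀x³/(6L) = 3·19·8·(24/5)/20 - 19·8²/30 - 19·(24/5)³/(6·8) = 9424/375 kN·m
Load 2 — applied couple M₀=11 kN·m at a=2 m (b=L-a=6):
  M_2 = R_Ax - M_A - M₀  [x>a] with R_A=99/64, M_A=-33/16 = (99/64)·(24/5) - (-33/16) - 11 = -121/80 kN·m
Load 3 — uniform load w=7 kN/m over full span:
  M_3 = wLx/2 - wL²/12 - wx²/2 = 7·8·(24/5)/2 - 7·8²/12 - 7·(24/5)²/2 = 1232/75 kN·m
Load 4 — point force P=-16 kN at a=16/3 m (b=L-a=8/3):
  M_4 = Pb²(3a+b)x/L³ - Pab²/L²  [x≤a] = (-16)·(8/3)²·(3·(16/3)+(8/3))·(24/5)/8³ - (-16)·(16/3)·(8/3)²/8² = -1408/135 kN·m
Superposition: M = Σ M_i = 1599221/54000 kN·m ≈ 29.615204 kN·m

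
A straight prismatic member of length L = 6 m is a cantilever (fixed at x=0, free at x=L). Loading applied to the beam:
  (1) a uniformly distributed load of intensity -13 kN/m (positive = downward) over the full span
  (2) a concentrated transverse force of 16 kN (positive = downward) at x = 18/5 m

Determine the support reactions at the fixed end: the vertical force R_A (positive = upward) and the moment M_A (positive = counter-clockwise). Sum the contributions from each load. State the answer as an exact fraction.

R_A = -62 kN, M_A = -882/5 kN·m

Load 1 — uniform load w=-13 kN/m over full span:
  R_A = wL = (-13)·6 = -78 kN
  M_A = wL²/2 = (-13)·6²/2 = -234 kN·m
Load 2 — point force P=16 kN at a=18/5 m (b=L-a=12/5):
  R_A = P = 16 kN
  M_A = Pa = 16·(18/5) = 288/5 kN·m
Superposition: R_A = -62 kN, M_A = -882/5 kN·m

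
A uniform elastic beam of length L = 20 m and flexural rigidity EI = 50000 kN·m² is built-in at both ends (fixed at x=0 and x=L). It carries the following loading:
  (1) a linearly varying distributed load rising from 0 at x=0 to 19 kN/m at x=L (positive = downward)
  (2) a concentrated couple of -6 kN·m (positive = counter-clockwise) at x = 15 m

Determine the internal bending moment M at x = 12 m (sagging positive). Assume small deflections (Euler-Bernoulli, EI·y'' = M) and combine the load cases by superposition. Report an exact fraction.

Load 1 — triangular load w₀=19 kN/m (0→w₀ over full span):
  M_1 = 3w₀Lx/20 - w₀L²/30 - w₀x³/(6L) = 3·19·20·12/20 - 19·20²/30 - 19·12³/(6·20) = 2356/15 kN·m
Load 2 — applied couple M₀=-6 kN·m at a=15 m (b=L-a=5):
  M_2 = R_Ax - M_A  [x≤a] with R_A=-27/80, M_A=-15/8 = (-27/80)·12 - (-15/8) = -87/40 kN·m
Superposition: M = Σ M_i = 18587/120 kN·m ≈ 154.891667 kN·m

M(12) = 18587/120 kN·m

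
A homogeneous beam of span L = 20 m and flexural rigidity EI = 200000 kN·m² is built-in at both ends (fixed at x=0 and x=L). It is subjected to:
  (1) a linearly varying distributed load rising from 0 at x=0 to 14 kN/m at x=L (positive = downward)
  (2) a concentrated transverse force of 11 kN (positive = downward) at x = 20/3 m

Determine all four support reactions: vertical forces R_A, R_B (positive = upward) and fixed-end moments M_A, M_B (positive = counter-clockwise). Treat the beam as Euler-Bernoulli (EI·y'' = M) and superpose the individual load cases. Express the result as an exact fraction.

Load 1 — triangular load w₀=14 kN/m (0→w₀ over full span):
  R_A = 3w₀L/20 = 3·14·20/20 = 42 kN
  M_A = w₀L²/30 = 14·20²/30 = 560/3 kN·m
  R_B = 7w₀L/20 = 7·14·20/20 = 98 kN
  M_B = -w₀L²/20 = -14·20²/20 = -280 kN·m
Load 2 — point force P=11 kN at a=20/3 m (b=L-a=40/3):
  R_A = Pb²(3a+b)/L³ = 11·(40/3)²·(3·(20/3)+(40/3))/20³ = 220/27 kN
  M_A = Pab²/L² = 11·(20/3)·(40/3)²/20² = 880/27 kN·m
  R_B = Pa²(a+3b)/L³ = 11·(20/3)²·((20/3)+3·(40/3))/20³ = 77/27 kN
  M_B = -Pa²b/L² = -11·(20/3)²·(40/3)/20² = -440/27 kN·m
Superposition: R_A = 1354/27 kN, M_A = 5920/27 kN·m, R_B = 2723/27 kN, M_B = -8000/27 kN·m

R_A = 1354/27 kN, M_A = 5920/27 kN·m, R_B = 2723/27 kN, M_B = -8000/27 kN·m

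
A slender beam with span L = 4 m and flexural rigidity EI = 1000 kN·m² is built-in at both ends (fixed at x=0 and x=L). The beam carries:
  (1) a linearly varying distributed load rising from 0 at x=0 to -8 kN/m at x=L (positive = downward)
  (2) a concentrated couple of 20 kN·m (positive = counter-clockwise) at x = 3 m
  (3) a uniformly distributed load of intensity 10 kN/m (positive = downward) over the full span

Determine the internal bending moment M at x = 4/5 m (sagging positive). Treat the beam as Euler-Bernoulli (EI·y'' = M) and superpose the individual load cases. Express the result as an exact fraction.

Load 1 — triangular load w₀=-8 kN/m (0→w₀ over full span):
  M_1 = 3w₀Lx/20 - w₀L²/30 - w₀x³/(6L) = 3·(-8)·4·(4/5)/20 - (-8)·4²/30 - (-8)·(4/5)³/(6·4) = 224/375 kN·m
Load 2 — applied couple M₀=20 kN·m at a=3 m (b=L-a=1):
  M_2 = R_Ax - M_A  [x≤a] with R_A=45/8, M_A=25/4 = (45/8)·(4/5) - (25/4) = -7/4 kN·m
Load 3 — uniform load w=10 kN/m over full span:
  M_3 = wLx/2 - wL²/12 - wx²/2 = 10·4·(4/5)/2 - 10·4²/12 - 10·(4/5)²/2 = -8/15 kN·m
Superposition: M = Σ M_i = -843/500 kN·m ≈ -1.686000 kN·m

M(4/5) = -843/500 kN·m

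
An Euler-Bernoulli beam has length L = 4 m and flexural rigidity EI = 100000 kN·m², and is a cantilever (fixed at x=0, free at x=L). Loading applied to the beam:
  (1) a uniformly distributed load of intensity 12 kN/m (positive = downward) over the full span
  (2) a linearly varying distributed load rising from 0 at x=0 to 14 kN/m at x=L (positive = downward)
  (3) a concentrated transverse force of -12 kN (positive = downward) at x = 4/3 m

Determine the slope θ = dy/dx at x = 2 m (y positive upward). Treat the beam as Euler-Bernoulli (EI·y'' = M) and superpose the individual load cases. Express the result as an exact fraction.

Load 1 — uniform load w=12 kN/m over full span:
  θ_1 = -wx(x²-3Lx+3L²)/(6EI) = -12·2·(2²-3·4·2+3·4²)/(6·100000) = -7/6250 rad
Load 2 — triangular load w₀=14 kN/m (0→w₀ over full span):
  θ_2 = (w₀Lx²/4-w₀L²x/3-w₀x⁴/(24L))/EI = (14·4·2²/4-14·4²·2/3-14·2⁴/(24·4))/100000 = -287/300000 rad
Load 3 — point force P=-12 kN at a=4/3 m (b=L-a=8/3):
  θ_3 = -Pa²/(2EI)  [x>a] = -(-12)·(4/3)²/(2·100000) = 1/9375 rad
Superposition: θ = Σ θ_i = -197/100000 rad ≈ -0.001970 rad

θ(2) = -197/100000 rad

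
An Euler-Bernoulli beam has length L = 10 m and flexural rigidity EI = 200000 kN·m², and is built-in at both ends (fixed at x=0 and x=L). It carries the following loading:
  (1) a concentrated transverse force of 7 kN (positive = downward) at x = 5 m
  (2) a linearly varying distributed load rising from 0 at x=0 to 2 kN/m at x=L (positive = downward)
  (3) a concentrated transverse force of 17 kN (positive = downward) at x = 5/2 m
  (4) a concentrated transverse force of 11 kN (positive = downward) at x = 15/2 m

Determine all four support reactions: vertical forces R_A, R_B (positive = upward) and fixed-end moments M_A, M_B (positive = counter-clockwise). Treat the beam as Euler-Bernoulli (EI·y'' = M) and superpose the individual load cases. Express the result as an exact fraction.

R_A = 361/16 kN, M_A = 2135/48 kN·m, R_B = 359/16 kN, M_B = -675/16 kN·m

Load 1 — point force P=7 kN at a=5 m (b=L-a=5):
  R_A = Pb²(3a+b)/L³ = 7·5²·(3·5+5)/10³ = 7/2 kN
  M_A = Pab²/L² = 7·5·5²/10² = 35/4 kN·m
  R_B = Pa²(a+3b)/L³ = 7·5²·(5+3·5)/10³ = 7/2 kN
  M_B = -Pa²b/L² = -7·5²·5/10² = -35/4 kN·m
Load 2 — triangular load w₀=2 kN/m (0→w₀ over full span):
  R_A = 3w₀L/20 = 3·2·10/20 = 3 kN
  M_A = w₀L²/30 = 2·10²/30 = 20/3 kN·m
  R_B = 7w₀L/20 = 7·2·10/20 = 7 kN
  M_B = -w₀L²/20 = -2·10²/20 = -10 kN·m
Load 3 — point force P=17 kN at a=5/2 m (b=L-a=15/2):
  R_A = Pb²(3a+b)/L³ = 17·(15/2)²·(3·(5/2)+(15/2))/10³ = 459/32 kN
  M_A = Pab²/L² = 17·(5/2)·(15/2)²/10² = 765/32 kN·m
  R_B = Pa²(a+3b)/L³ = 17·(5/2)²·((5/2)+3·(15/2))/10³ = 85/32 kN
  M_B = -Pa²b/L² = -17·(5/2)²·(15/2)/10² = -255/32 kN·m
Load 4 — point force P=11 kN at a=15/2 m (b=L-a=5/2):
  R_A = Pb²(3a+b)/L³ = 11·(5/2)²·(3·(15/2)+(5/2))/10³ = 55/32 kN
  M_A = Pab²/L² = 11·(15/2)·(5/2)²/10² = 165/32 kN·m
  R_B = Pa²(a+3b)/L³ = 11·(15/2)²·((15/2)+3·(5/2))/10³ = 297/32 kN
  M_B = -Pa²b/L² = -11·(15/2)²·(5/2)/10² = -495/32 kN·m
Superposition: R_A = 361/16 kN, M_A = 2135/48 kN·m, R_B = 359/16 kN, M_B = -675/16 kN·m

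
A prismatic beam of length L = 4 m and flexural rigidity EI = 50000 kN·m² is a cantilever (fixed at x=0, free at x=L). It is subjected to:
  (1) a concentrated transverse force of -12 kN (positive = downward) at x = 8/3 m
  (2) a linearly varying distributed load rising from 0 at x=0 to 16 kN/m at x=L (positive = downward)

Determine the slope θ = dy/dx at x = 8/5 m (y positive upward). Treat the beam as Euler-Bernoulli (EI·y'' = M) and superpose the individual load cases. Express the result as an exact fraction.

θ(8/5) = -2376/1953125 rad

Load 1 — point force P=-12 kN at a=8/3 m (b=L-a=4/3):
  θ_1 = -Px(2a-x)/(2EI)  [x≤a] = -(-12)·(8/5)·(2·(8/3)-(8/5))/(2·50000) = 56/78125 rad
Load 2 — triangular load w₀=16 kN/m (0→w₀ over full span):
  θ_2 = (w₀Lx²/4-w₀L²x/3-w₀x⁴/(24L))/EI = (16·4·(8/5)²/4-16·4²·(8/5)/3-16·(8/5)⁴/(24·4))/50000 = -3776/1953125 rad
Superposition: θ = Σ θ_i = -2376/1953125 rad ≈ -0.001217 rad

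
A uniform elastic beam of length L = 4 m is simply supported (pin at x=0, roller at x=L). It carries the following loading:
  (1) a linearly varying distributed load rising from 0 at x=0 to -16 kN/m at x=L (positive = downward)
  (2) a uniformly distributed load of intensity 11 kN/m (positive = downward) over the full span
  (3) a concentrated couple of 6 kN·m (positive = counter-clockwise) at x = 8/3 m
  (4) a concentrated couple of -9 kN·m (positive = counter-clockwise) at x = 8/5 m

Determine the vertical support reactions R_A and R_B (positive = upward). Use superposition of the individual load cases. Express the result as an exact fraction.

R_A = 127/12 kN, R_B = 17/12 kN

Load 1 — triangular load w₀=-16 kN/m (0→w₀ over full span):
  R_A = w₀L/6 = (-16)·4/6 = -32/3 kN
  R_B = w₀L/3 = (-16)·4/3 = -64/3 kN
Load 2 — uniform load w=11 kN/m over full span:
  R_A = wL/2 = 11·4/2 = 22 kN
  R_B = wL/2 = 11·4/2 = 22 kN
Load 3 — applied couple M₀=6 kN·m at a=8/3 m (b=L-a=4/3):
  R_A = M₀/L = 6/4 = 3/2 kN
  R_B = -M₀/L = -6/4 = -3/2 kN
Load 4 — applied couple M₀=-9 kN·m at a=8/5 m (b=L-a=12/5):
  R_A = M₀/L = (-9)/4 = -9/4 kN
  R_B = -M₀/L = -(-9)/4 = 9/4 kN
Superposition: R_A = 127/12 kN, R_B = 17/12 kN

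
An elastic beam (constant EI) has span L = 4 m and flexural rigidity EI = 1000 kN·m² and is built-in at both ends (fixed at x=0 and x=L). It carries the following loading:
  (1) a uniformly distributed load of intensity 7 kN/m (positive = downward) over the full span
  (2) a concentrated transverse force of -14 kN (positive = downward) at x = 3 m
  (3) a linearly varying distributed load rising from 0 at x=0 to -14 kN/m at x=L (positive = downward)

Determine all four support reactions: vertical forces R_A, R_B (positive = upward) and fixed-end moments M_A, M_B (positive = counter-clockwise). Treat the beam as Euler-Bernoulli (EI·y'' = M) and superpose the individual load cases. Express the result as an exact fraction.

Load 1 — uniform load w=7 kN/m over full span:
  R_A = wL/2 = 7·4/2 = 14 kN
  M_A = wL²/12 = 7·4²/12 = 28/3 kN·m
  R_B = wL/2 = 7·4/2 = 14 kN
  M_B = -wL²/12 = -7·4²/12 = -28/3 kN·m
Load 2 — point force P=-14 kN at a=3 m (b=L-a=1):
  R_A = Pb²(3a+b)/L³ = (-14)·1²·(3·3+1)/4³ = -35/16 kN
  M_A = Pab²/L² = (-14)·3·1²/4² = -21/8 kN·m
  R_B = Pa²(a+3b)/L³ = (-14)·3²·(3+3·1)/4³ = -189/16 kN
  M_B = -Pa²b/L² = -(-14)·3²·1/4² = 63/8 kN·m
Load 3 — triangular load w₀=-14 kN/m (0→w₀ over full span):
  R_A = 3w₀L/20 = 3·(-14)·4/20 = -42/5 kN
  M_A = w₀L²/30 = (-14)·4²/30 = -112/15 kN·m
  R_B = 7w₀L/20 = 7·(-14)·4/20 = -98/5 kN
  M_B = -w₀L²/20 = -(-14)·4²/20 = 56/5 kN·m
Superposition: R_A = 273/80 kN, M_A = -91/120 kN·m, R_B = -1393/80 kN, M_B = 1169/120 kN·m

R_A = 273/80 kN, M_A = -91/120 kN·m, R_B = -1393/80 kN, M_B = 1169/120 kN·m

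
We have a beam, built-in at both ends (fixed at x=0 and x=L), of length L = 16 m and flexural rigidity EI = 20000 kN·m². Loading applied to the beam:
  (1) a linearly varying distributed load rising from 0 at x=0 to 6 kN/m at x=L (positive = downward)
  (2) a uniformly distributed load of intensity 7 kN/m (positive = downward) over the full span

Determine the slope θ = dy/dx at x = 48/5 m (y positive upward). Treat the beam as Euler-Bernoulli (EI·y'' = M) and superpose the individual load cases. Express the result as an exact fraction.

θ(48/5) = 3008/390625 rad

Load 1 — triangular load w₀=6 kN/m (0→w₀ over full span):
  θ_1 = -w₀(2x(L-x)(L-2x)(x+2L)+x²(L-x)²)/(120LEI) = -6·(2·(48/5)·(16-(48/5))·(16-2·(48/5))·((48/5)+2·16)+(48/5)²·(16-(48/5))²)/(120·16·20000) = 768/390625 rad
Load 2 — uniform load w=7 kN/m over full span:
  θ_2 = -wx(L-x)(L-2x)/(12EI) = -7·(48/5)·(16-(48/5))·(16-2·(48/5))/(12·20000) = 448/78125 rad
Superposition: θ = Σ θ_i = 3008/390625 rad ≈ 0.007700 rad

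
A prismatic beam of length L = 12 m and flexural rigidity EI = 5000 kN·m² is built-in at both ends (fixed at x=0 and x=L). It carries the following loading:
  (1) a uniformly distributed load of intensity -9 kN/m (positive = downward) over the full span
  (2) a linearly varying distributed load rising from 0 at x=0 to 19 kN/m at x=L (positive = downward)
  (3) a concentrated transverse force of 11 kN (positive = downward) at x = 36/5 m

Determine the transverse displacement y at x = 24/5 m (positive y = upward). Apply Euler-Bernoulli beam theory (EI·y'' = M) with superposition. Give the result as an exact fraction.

y(24/5) = -157392/9765625 m

Load 1 — uniform load w=-9 kN/m over full span:
  y_1 = -wx²(L-x)²/(24EI) = -(-9)·(24/5)²·(12-(24/5))²/(24·5000) = 34992/390625 m
Load 2 — triangular load w₀=19 kN/m (0→w₀ over full span):
  y_2 = -w₀x²(L-x)²(x+2L)/(120LEI) = -19·(24/5)²·(12-(24/5))²·((24/5)+2·12)/(120·12·5000) = -886464/9765625 m
Load 3 — point force P=11 kN at a=36/5 m (b=L-a=24/5):
  y_3 = -Pb²x²(3aL-(3a+b)x)/(6L³EI)  [x≤a] = -11·(24/5)²·(24/5)²·(3·(36/5)·12-(3·(36/5)+(24/5))·(24/5))/(6·12³·5000) = -145728/9765625 m
Superposition: y = Σ y_i = -157392/9765625 m ≈ -0.016117 m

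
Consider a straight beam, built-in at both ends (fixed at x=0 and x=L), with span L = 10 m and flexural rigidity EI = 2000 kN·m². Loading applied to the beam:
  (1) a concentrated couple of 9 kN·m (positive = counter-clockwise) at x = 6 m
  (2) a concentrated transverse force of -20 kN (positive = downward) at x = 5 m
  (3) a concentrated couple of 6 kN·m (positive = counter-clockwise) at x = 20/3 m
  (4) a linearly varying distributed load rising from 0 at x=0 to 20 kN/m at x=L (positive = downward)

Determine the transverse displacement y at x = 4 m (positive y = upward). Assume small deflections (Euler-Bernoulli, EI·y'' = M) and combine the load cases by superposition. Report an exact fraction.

y(4) = -7207/93750 m

Load 1 — applied couple M₀=9 kN·m at a=6 m (b=L-a=4):
  y_1 = (R_Ax³/6 - M_Ax²/2)/EI  [x≤a] with R_A=162/125, M_A=72/25 = ((162/125)·4³/6 - (72/25)·4²/2)/2000 = -72/15625 m
Load 2 — point force P=-20 kN at a=5 m (b=L-a=5):
  y_2 = -Pb²x²(3aL-(3a+b)x)/(6L³EI)  [x≤a] = -(-20)·5²·4²·(3·5·10-(3·5+5)·4)/(6·10³·2000) = 7/150 m
Load 3 — applied couple M₀=6 kN·m at a=20/3 m (b=L-a=10/3):
  y_3 = (R_Ax³/6 - M_Ax²/2)/EI  [x≤a] with R_A=4/5, M_A=2 = ((4/5)·4³/6 - 2·4²/2)/2000 = -7/1875 m
Load 4 — triangular load w₀=20 kN/m (0→w₀ over full span):
  y_4 = -w₀x²(L-x)²(x+2L)/(120LEI) = -20·4²·(10-4)²·(4+2·10)/(120·10·2000) = -72/625 m
Superposition: y = Σ y_i = -7207/93750 m ≈ -0.076875 m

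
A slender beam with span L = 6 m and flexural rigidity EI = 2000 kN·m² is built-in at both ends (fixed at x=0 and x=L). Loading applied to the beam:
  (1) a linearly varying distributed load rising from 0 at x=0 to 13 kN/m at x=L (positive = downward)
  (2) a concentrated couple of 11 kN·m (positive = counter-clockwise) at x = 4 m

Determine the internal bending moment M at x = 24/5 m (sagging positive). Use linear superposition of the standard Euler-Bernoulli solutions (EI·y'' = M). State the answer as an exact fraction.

M(24/5) = -866/375 kN·m

Load 1 — triangular load w₀=13 kN/m (0→w₀ over full span):
  M_1 = 3w₀Lx/20 - w₀L²/30 - w₀x³/(6L) = 3·13·6·(24/5)/20 - 13·6²/30 - 13·(24/5)³/(6·6) = 78/125 kN·m
Load 2 — applied couple M₀=11 kN·m at a=4 m (b=L-a=2):
  M_2 = R_Ax - M_A - M₀  [x>a] with R_A=22/9, M_A=11/3 = (22/9)·(24/5) - (11/3) - 11 = -44/15 kN·m
Superposition: M = Σ M_i = -866/375 kN·m ≈ -2.309333 kN·m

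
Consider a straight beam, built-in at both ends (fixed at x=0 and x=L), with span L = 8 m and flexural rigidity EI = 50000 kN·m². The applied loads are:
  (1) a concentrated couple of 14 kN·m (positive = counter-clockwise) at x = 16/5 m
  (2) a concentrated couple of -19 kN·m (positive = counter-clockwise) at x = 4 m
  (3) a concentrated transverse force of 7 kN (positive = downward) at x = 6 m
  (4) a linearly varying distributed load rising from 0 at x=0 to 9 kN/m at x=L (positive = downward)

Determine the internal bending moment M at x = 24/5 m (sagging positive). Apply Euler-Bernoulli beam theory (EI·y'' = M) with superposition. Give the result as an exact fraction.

Load 1 — applied couple M₀=14 kN·m at a=16/5 m (b=L-a=24/5):
  M_1 = R_Ax - M_A - M₀  [x>a] with R_A=63/25, M_A=42/25 = (63/25)·(24/5) - (42/25) - 14 = -448/125 kN·m
Load 2 — applied couple M₀=-19 kN·m at a=4 m (b=L-a=4):
  M_2 = R_Ax - M_A - M₀  [x>a] with R_A=-57/16, M_A=-19/4 = (-57/16)·(24/5) - (-19/4) - (-19) = 133/20 kN·m
Load 3 — point force P=7 kN at a=6 m (b=L-a=2):
  M_3 = Pb²(3a+b)x/L³ - Pab²/L²  [x≤a] = 7·2²·(3·6+2)·(24/5)/8³ - 7·6·2²/8² = 21/8 kN·m
Load 4 — triangular load w₀=9 kN/m (0→w₀ over full span):
  M_4 = 3w₀Lx/20 - w₀L²/30 - w₀x³/(6L) = 3·9·8·(24/5)/20 - 9·8²/30 - 9·(24/5)³/(6·8) = 1488/125 kN·m
Superposition: M = Σ M_i = 3519/200 kN·m ≈ 17.595000 kN·m

M(24/5) = 3519/200 kN·m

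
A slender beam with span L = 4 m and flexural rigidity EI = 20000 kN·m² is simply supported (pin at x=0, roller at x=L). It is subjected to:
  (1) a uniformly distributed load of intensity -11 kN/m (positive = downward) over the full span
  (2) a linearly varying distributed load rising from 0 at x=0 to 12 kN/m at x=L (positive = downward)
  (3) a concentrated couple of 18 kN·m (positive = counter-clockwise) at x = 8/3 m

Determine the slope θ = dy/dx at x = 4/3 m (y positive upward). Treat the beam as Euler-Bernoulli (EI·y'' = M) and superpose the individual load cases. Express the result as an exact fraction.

θ(4/3) = 193/2025000 rad

Load 1 — uniform load w=-11 kN/m over full span:
  θ_1 = -w(L³-6Lx²+4x³)/(24EI) = -(-11)·(4³-6·4·(4/3)²+4·(4/3)³)/(24·20000) = 143/202500 rad
Load 2 — triangular load w₀=12 kN/m (0→w₀ over full span):
  θ_2 = -w₀(7L⁴-30L²x²+15x⁴)/(360LEI) = -12·(7·4⁴-30·4²·(4/3)²+15·(4/3)⁴)/(360·4·20000) = -104/253125 rad
Load 3 — applied couple M₀=18 kN·m at a=8/3 m (b=L-a=4/3):
  θ_3 = (M₀x²/(2L)+C₁)/EI  [x≤a] with C₁=M₀(3b²-L²)/(6L)=-8 = (18·(4/3)²/(2·4)+(-8))/20000 = -1/5000 rad
Superposition: θ = Σ θ_i = 193/2025000 rad ≈ 0.000095 rad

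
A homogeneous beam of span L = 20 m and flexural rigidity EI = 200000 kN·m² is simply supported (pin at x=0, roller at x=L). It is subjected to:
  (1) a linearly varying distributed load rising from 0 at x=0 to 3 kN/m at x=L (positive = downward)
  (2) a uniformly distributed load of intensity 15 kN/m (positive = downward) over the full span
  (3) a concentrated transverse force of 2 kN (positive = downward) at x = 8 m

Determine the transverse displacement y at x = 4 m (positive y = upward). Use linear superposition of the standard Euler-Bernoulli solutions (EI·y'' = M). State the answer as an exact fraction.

Load 1 — triangular load w₀=3 kN/m (0→w₀ over full span):
  y_1 = -w₀x(7L⁴-10L²x²+3x⁴)/(360LEI) = -3·4·(7·20⁴-10·20²·4²+3·4⁴)/(360·20·200000) = -688/78125 m
Load 2 — uniform load w=15 kN/m over full span:
  y_2 = -wx(L³-2Lx²+x³)/(24EI) = -15·4·(20³-2·20·4²+4³)/(24·200000) = -58/625 m
Load 3 — point force P=2 kN at a=8 m (b=L-a=12):
  y_3 = -Pbx(L²-b²-x²)/(6LEI)  [x≤a] = -2·12·4·(20²-12²-4²)/(6·20·200000) = -3/3125 m
Superposition: y = Σ y_i = -8013/78125 m ≈ -0.102566 m

y(4) = -8013/78125 m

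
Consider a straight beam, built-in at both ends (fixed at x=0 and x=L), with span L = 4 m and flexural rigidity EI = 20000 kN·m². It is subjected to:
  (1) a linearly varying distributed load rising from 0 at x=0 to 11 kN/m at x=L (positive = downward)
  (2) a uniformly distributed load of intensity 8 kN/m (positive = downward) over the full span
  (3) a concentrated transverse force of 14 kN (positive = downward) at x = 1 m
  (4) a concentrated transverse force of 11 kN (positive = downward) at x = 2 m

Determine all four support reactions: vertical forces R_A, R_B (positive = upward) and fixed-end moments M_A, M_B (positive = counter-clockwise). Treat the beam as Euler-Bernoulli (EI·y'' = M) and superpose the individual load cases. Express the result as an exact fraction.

Load 1 — triangular load w₀=11 kN/m (0→w₀ over full span):
  R_A = 3w₀L/20 = 3·11·4/20 = 33/5 kN
  M_A = w₀L²/30 = 11·4²/30 = 88/15 kN·m
  R_B = 7w₀L/20 = 7·11·4/20 = 77/5 kN
  M_B = -w₀L²/20 = -11·4²/20 = -44/5 kN·m
Load 2 — uniform load w=8 kN/m over full span:
  R_A = wL/2 = 8·4/2 = 16 kN
  M_A = wL²/12 = 8·4²/12 = 32/3 kN·m
  R_B = wL/2 = 8·4/2 = 16 kN
  M_B = -wL²/12 = -8·4²/12 = -32/3 kN·m
Load 3 — point force P=14 kN at a=1 m (b=L-a=3):
  R_A = Pb²(3a+b)/L³ = 14·3²·(3·1+3)/4³ = 189/16 kN
  M_A = Pab²/L² = 14·1·3²/4² = 63/8 kN·m
  R_B = Pa²(a+3b)/L³ = 14·1²·(1+3·3)/4³ = 35/16 kN
  M_B = -Pa²b/L² = -14·1²·3/4² = -21/8 kN·m
Load 4 — point force P=11 kN at a=2 m (b=L-a=2):
  R_A = Pb²(3a+b)/L³ = 11·2²·(3·2+2)/4³ = 11/2 kN
  M_A = Pab²/L² = 11·2·2²/4² = 11/2 kN·m
  R_B = Pa²(a+3b)/L³ = 11·2²·(2+3·2)/4³ = 11/2 kN
  M_B = -Pa²b/L² = -11·2²·2/4² = -11/2 kN·m
Superposition: R_A = 3193/80 kN, M_A = 3589/120 kN·m, R_B = 3127/80 kN, M_B = -3311/120 kN·m

R_A = 3193/80 kN, M_A = 3589/120 kN·m, R_B = 3127/80 kN, M_B = -3311/120 kN·m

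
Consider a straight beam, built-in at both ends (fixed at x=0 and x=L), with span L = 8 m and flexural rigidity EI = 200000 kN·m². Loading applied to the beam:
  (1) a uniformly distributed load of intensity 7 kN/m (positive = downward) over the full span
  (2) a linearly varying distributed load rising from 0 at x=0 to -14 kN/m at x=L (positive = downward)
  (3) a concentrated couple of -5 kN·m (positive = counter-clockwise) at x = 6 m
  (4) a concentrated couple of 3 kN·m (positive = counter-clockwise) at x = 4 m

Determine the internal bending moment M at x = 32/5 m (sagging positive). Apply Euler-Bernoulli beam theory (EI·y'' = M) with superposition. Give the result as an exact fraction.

M(32/5) = -1551/2000 kN·m

Load 1 — uniform load w=7 kN/m over full span:
  M_1 = wLx/2 - wL²/12 - wx²/2 = 7·8·(32/5)/2 - 7·8²/12 - 7·(32/5)²/2 = -112/75 kN·m
Load 2 — triangular load w₀=-14 kN/m (0→w₀ over full span):
  M_2 = 3w₀Lx/20 - w₀L²/30 - w₀x³/(6L) = 3·(-14)·8·(32/5)/20 - (-14)·8²/30 - (-14)·(32/5)³/(6·8) = -448/375 kN·m
Load 3 — applied couple M₀=-5 kN·m at a=6 m (b=L-a=2):
  M_3 = R_Ax - M_A - M₀  [x>a] with R_A=-45/64, M_A=-25/16 = (-45/64)·(32/5) - (-25/16) - (-5) = 33/16 kN·m
Load 4 — applied couple M₀=3 kN·m at a=4 m (b=L-a=4):
  M_4 = R_Ax - M_A - M₀  [x>a] with R_A=9/16, M_A=3/4 = (9/16)·(32/5) - (3/4) - 3 = -3/20 kN·m
Superposition: M = Σ M_i = -1551/2000 kN·m ≈ -0.775500 kN·m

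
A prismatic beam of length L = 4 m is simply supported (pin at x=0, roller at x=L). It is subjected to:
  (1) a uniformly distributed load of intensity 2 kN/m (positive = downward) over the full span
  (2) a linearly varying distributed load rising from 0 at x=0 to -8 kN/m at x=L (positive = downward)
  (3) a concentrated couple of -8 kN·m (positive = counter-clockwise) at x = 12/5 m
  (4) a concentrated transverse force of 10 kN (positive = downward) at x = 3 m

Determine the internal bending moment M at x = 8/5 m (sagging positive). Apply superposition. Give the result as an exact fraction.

M(8/5) = -316/125 kN·m

Load 1 — uniform load w=2 kN/m over full span:
  M_1 = wx(L-x)/2 = 2·(8/5)·(4-(8/5))/2 = 96/25 kN·m
Load 2 — triangular load w₀=-8 kN/m (0→w₀ over full span):
  M_2 = w₀Lx/6 - w₀x³/(6L) = (-8)·4·(8/5)/6 - (-8)·(8/5)³/(6·4) = -896/125 kN·m
Load 3 — applied couple M₀=-8 kN·m at a=12/5 m (b=L-a=8/5):
  M_3 = M₀x/L  [x≤a] = (-8)·(8/5)/4 = -16/5 kN·m
Load 4 — point force P=10 kN at a=3 m (b=L-a=1):
  M_4 = Pbx/L  [x≤a] = 10·1·(8/5)/4 = 4 kN·m
Superposition: M = Σ M_i = -316/125 kN·m ≈ -2.528000 kN·m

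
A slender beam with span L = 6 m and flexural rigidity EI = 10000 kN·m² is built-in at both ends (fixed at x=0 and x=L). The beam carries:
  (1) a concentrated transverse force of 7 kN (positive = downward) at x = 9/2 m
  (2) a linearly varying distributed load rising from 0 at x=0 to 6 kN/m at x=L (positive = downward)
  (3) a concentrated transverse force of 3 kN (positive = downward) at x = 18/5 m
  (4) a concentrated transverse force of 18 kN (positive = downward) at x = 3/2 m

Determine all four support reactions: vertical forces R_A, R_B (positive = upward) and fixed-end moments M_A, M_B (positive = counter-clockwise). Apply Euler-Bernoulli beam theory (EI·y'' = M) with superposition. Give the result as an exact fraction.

R_A = 90949/4000 kN, M_A = 104337/4000 kN·m, R_B = 93051/4000 kN, M_B = -97443/4000 kN·m

Load 1 — point force P=7 kN at a=9/2 m (b=L-a=3/2):
  R_A = Pb²(3a+b)/L³ = 7·(3/2)²·(3·(9/2)+(3/2))/6³ = 35/32 kN
  M_A = Pab²/L² = 7·(9/2)·(3/2)²/6² = 63/32 kN·m
  R_B = Pa²(a+3b)/L³ = 7·(9/2)²·((9/2)+3·(3/2))/6³ = 189/32 kN
  M_B = -Pa²b/L² = -7·(9/2)²·(3/2)/6² = -189/32 kN·m
Load 2 — triangular load w₀=6 kN/m (0→w₀ over full span):
  R_A = 3w₀L/20 = 3·6·6/20 = 27/5 kN
  M_A = w₀L²/30 = 6·6²/30 = 36/5 kN·m
  R_B = 7w₀L/20 = 7·6·6/20 = 63/5 kN
  M_B = -w₀L²/20 = -6·6²/20 = -54/5 kN·m
Load 3 — point force P=3 kN at a=18/5 m (b=L-a=12/5):
  R_A = Pb²(3a+b)/L³ = 3·(12/5)²·(3·(18/5)+(12/5))/6³ = 132/125 kN
  M_A = Pab²/L² = 3·(18/5)·(12/5)²/6² = 216/125 kN·m
  R_B = Pa²(a+3b)/L³ = 3·(18/5)²·((18/5)+3·(12/5))/6³ = 243/125 kN
  M_B = -Pa²b/L² = -3·(18/5)²·(12/5)/6² = -324/125 kN·m
Load 4 — point force P=18 kN at a=3/2 m (b=L-a=9/2):
  R_A = Pb²(3a+b)/L³ = 18·(9/2)²·(3·(3/2)+(9/2))/6³ = 243/16 kN
  M_A = Pab²/L² = 18·(3/2)·(9/2)²/6² = 243/16 kN·m
  R_B = Pa²(a+3b)/L³ = 18·(3/2)²·((3/2)+3·(9/2))/6³ = 45/16 kN
  M_B = -Pa²b/L² = -18·(3/2)²·(9/2)/6² = -81/16 kN·m
Superposition: R_A = 90949/4000 kN, M_A = 104337/4000 kN·m, R_B = 93051/4000 kN, M_B = -97443/4000 kN·m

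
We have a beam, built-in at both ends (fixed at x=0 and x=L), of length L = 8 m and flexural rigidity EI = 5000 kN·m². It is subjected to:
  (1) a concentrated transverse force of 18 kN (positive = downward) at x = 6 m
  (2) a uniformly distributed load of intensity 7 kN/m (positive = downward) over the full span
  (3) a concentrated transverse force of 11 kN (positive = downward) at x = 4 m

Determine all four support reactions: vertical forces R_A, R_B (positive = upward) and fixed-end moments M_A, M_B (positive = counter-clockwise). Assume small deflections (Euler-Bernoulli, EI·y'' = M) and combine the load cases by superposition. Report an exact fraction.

R_A = 581/16 kN, M_A = 661/12 kN·m, R_B = 779/16 kN, M_B = -823/12 kN·m

Load 1 — point force P=18 kN at a=6 m (b=L-a=2):
  R_A = Pb²(3a+b)/L³ = 18·2²·(3·6+2)/8³ = 45/16 kN
  M_A = Pab²/L² = 18·6·2²/8² = 27/4 kN·m
  R_B = Pa²(a+3b)/L³ = 18·6²·(6+3·2)/8³ = 243/16 kN
  M_B = -Pa²b/L² = -18·6²·2/8² = -81/4 kN·m
Load 2 — uniform load w=7 kN/m over full span:
  R_A = wL/2 = 7·8/2 = 28 kN
  M_A = wL²/12 = 7·8²/12 = 112/3 kN·m
  R_B = wL/2 = 7·8/2 = 28 kN
  M_B = -wL²/12 = -7·8²/12 = -112/3 kN·m
Load 3 — point force P=11 kN at a=4 m (b=L-a=4):
  R_A = Pb²(3a+b)/L³ = 11·4²·(3·4+4)/8³ = 11/2 kN
  M_A = Pab²/L² = 11·4·4²/8² = 11 kN·m
  R_B = Pa²(a+3b)/L³ = 11·4²·(4+3·4)/8³ = 11/2 kN
  M_B = -Pa²b/L² = -11·4²·4/8² = -11 kN·m
Superposition: R_A = 581/16 kN, M_A = 661/12 kN·m, R_B = 779/16 kN, M_B = -823/12 kN·m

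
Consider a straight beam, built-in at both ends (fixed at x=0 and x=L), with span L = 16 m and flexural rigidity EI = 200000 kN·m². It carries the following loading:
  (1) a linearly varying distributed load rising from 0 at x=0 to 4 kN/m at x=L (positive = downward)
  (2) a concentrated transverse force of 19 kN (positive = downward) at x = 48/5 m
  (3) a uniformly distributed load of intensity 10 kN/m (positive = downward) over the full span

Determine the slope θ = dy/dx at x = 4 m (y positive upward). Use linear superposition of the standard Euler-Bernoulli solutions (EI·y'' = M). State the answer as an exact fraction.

θ(4) = -6963/3125000 rad

Load 1 — triangular load w₀=4 kN/m (0→w₀ over full span):
  θ_1 = -w₀(2x(L-x)(L-2x)(x+2L)+x²(L-x)²)/(120LEI) = -4·(2·4·(16-4)·(16-2·4)·(4+2·16)+4²·(16-4)²)/(120·16·200000) = -39/125000 rad
Load 2 — point force P=19 kN at a=48/5 m (b=L-a=32/5):
  θ_2 = -Pb²x(2aL-(3a+b)x)/(2L³EI)  [x≤a] = -19·(32/5)²·4·(2·(48/5)·16-(3·(48/5)+(32/5))·4)/(2·16³·200000) = -247/781250 rad
Load 3 — uniform load w=10 kN/m over full span:
  θ_3 = -wx(L-x)(L-2x)/(12EI) = -10·4·(16-4)·(16-2·4)/(12·200000) = -1/625 rad
Superposition: θ = Σ θ_i = -6963/3125000 rad ≈ -0.002228 rad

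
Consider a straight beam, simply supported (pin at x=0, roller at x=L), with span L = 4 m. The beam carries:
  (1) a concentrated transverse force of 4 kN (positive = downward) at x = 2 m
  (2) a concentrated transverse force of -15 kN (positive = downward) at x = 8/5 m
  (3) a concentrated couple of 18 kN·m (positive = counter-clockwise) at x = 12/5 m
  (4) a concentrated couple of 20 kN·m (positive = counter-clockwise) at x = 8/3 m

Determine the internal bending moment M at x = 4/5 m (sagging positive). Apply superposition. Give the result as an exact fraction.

Load 1 — point force P=4 kN at a=2 m (b=L-a=2):
  M_1 = Pbx/L  [x≤a] = 4·2·(4/5)/4 = 8/5 kN·m
Load 2 — point force P=-15 kN at a=8/5 m (b=L-a=12/5):
  M_2 = Pbx/L  [x≤a] = (-15)·(12/5)·(4/5)/4 = -36/5 kN·m
Load 3 — applied couple M₀=18 kN·m at a=12/5 m (b=L-a=8/5):
  M_3 = M₀x/L  [x≤a] = 18·(4/5)/4 = 18/5 kN·m
Load 4 — applied couple M₀=20 kN·m at a=8/3 m (b=L-a=4/3):
  M_4 = M₀x/L  [x≤a] = 20·(4/5)/4 = 4 kN·m
Superposition: M = Σ M_i = 2 kN·m ≈ 2.000000 kN·m

M(4/5) = 2 kN·m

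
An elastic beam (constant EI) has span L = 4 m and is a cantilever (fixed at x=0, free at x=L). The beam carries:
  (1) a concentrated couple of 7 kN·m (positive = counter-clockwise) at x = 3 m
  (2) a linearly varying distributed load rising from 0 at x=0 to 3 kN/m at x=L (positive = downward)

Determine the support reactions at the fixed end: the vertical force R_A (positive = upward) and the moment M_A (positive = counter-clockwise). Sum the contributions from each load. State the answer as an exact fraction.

Load 1 — applied couple M₀=7 kN·m at a=3 m (b=L-a=1):
  R_A = 0 kN
  M_A = -M₀ = -7 kN·m
Load 2 — triangular load w₀=3 kN/m (0→w₀ over full span):
  R_A = w₀L/2 = 3·4/2 = 6 kN
  M_A = w₀L²/3 = 3·4²/3 = 16 kN·m
Superposition: R_A = 6 kN, M_A = 9 kN·m

R_A = 6 kN, M_A = 9 kN·m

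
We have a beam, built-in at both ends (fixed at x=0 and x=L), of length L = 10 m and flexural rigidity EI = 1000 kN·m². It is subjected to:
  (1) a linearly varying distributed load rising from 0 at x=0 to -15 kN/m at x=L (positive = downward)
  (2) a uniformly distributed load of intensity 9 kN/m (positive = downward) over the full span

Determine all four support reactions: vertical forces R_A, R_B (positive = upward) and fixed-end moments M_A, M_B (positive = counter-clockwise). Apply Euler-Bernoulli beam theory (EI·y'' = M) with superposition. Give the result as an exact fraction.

R_A = 45/2 kN, M_A = 25 kN·m, R_B = -15/2 kN, M_B = 0 kN·m

Load 1 — triangular load w₀=-15 kN/m (0→w₀ over full span):
  R_A = 3w₀L/20 = 3·(-15)·10/20 = -45/2 kN
  M_A = w₀L²/30 = (-15)·10²/30 = -50 kN·m
  R_B = 7w₀L/20 = 7·(-15)·10/20 = -105/2 kN
  M_B = -w₀L²/20 = -(-15)·10²/20 = 75 kN·m
Load 2 — uniform load w=9 kN/m over full span:
  R_A = wL/2 = 9·10/2 = 45 kN
  M_A = wL²/12 = 9·10²/12 = 75 kN·m
  R_B = wL/2 = 9·10/2 = 45 kN
  M_B = -wL²/12 = -9·10²/12 = -75 kN·m
Superposition: R_A = 45/2 kN, M_A = 25 kN·m, R_B = -15/2 kN, M_B = 0 kN·m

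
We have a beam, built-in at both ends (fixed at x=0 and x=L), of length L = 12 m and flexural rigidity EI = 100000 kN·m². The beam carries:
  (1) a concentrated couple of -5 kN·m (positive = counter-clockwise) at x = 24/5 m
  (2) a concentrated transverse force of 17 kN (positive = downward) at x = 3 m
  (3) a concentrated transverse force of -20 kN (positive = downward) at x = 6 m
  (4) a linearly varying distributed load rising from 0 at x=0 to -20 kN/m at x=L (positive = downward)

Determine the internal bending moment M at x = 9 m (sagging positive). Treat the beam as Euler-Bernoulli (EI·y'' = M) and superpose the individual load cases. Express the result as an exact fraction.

M(9) = -4303/160 kN·m

Load 1 — applied couple M₀=-5 kN·m at a=24/5 m (b=L-a=36/5):
  M_1 = R_Ax - M_A - M₀  [x>a] with R_A=-3/5, M_A=-3/5 = (-3/5)·9 - (-3/5) - (-5) = 1/5 kN·m
Load 2 — point force P=17 kN at a=3 m (b=L-a=9):
  M_2 = Pa²(a+3b)(L-x)/L³ - Pa²b/L²  [x>a] = 17·3²·(3+3·9)·(12-9)/12³ - 17·3²·9/12² = -51/32 kN·m
Load 3 — point force P=-20 kN at a=6 m (b=L-a=6):
  M_3 = Pa²(a+3b)(L-x)/L³ - Pa²b/L²  [x>a] = (-20)·6²·(6+3·6)·(12-9)/12³ - (-20)·6²·6/12² = 0 kN·m
Load 4 — triangular load w₀=-20 kN/m (0→w₀ over full span):
  M_4 = 3w₀Lx/20 - w₀L²/30 - w₀x³/(6L) = 3·(-20)·12·9/20 - (-20)·12²/30 - (-20)·9³/(6·12) = -51/2 kN·m
Superposition: M = Σ M_i = -4303/160 kN·m ≈ -26.893750 kN·m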